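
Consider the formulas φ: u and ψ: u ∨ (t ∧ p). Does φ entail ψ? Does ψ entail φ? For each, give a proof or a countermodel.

(→) Assume the antecedent. If u is true, u ∨ (t ∧ p) reduces to true regardless of the other variables. If u is false, the antecedent cannot hold. Either way u ∨ (t ∧ p) holds.

(←) This fails. Under u = F, t = T, p = T, the left side is false but the right side is true.

Only the forward direction holds.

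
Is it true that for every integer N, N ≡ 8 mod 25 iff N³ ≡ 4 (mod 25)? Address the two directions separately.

Both directions fail.

(⟹) This fails: take N = 8. Then 8 ≡ 8 (mod 25), but 8³ = 512 ≡ 12 (mod 25), not 4.

(⟸) This fails: take N = 9. Then 9³ = 729 ≡ 4 (mod 25), yet 9 ≡ 9 (mod 25), not 8.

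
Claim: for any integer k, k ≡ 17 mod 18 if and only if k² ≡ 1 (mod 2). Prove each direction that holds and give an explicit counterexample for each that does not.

(⟸) This fails: take k = 1. Then 1² = 1 ≡ 1 (mod 2), yet 1 ≡ 1 (mod 18), not 17.

(⟹) Suppose k ≡ 17 (mod 18). Then k² ≡ 17² = 289 (mod 18), and since 2 ∣ 18, also k² ≡ 1 (mod 2).

Only the forward direction holds.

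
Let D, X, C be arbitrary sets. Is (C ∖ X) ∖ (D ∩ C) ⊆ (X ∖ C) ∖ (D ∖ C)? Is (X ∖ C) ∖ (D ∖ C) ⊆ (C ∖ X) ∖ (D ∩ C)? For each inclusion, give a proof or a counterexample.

Forward inclusion. This inclusion fails. Take D = ∅, X = ∅, C = {1}; then 1 ∈ (C ∖ X) ∖ (D ∩ C) but 1 ∉ (X ∖ C) ∖ (D ∖ C).

Reverse inclusion. This inclusion fails. Take D = ∅, X = {1}, C = ∅; then 1 ∈ (X ∖ C) ∖ (D ∖ C) but 1 ∉ (C ∖ X) ∖ (D ∩ C).

Both inclusions fail.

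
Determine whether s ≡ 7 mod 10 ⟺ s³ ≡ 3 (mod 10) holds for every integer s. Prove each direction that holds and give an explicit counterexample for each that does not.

Both directions hold; the statement is true.

(→) Suppose s ≡ 7 mod 10. Write s = 10j + 7. Then (10j + 7)³ = 1000j³ + 2100j² + 1470j + 343 = 10(100j³ + 210j² + 147j + 34) + 3, so s³ ≡ 3 (mod 10).

(←) For the converse, argue contrapositively. If s ≢ 7 (mod 10), then s is congruent to one of 0, 1, 2, 3, 4, 5, 6, 8, 9 modulo 10, and these give s³ ≡ 0, 1, 8, 7, 4, 5, 6, 2, 9 respectively — never 3.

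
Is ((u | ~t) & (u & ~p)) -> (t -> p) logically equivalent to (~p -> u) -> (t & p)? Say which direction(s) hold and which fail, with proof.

Not equivalent: only (⇐) holds.

(⟸) Assume the antecedent. If p is true, the consequent reduces to true regardless of the other variables. If p is false, the antecedent forces (p = F, t = F, u = F) or (p = F, t = T, u = F), and the consequent holds there. Either way the consequent holds.

(⟹) This fails. Under p = T, t = F, u = F, the left side is true but the right side is false.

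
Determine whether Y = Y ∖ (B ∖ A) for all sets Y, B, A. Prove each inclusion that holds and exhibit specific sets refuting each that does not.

Forward inclusion. This inclusion fails. Take Y = {1}, B = {1}, A = ∅; then 1 ∈ Y but 1 ∉ Y ∖ (B ∖ A).

Reverse inclusion. Let x ∈ Y ∖ (B ∖ A). Then either x ∈ Y and x ∉ B, A; or x ∈ Y ∩ A and x ∉ B; or x ∈ Y ∩ B ∩ A. In each case x ∈ Y, so Y ∖ (B ∖ A) ⊆ Y.

(⊆) fails; (⊇) holds.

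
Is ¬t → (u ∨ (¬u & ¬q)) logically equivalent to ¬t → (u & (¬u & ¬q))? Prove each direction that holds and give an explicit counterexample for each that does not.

(→) This fails. Under u = F, q = F, t = F, the left side is true but the right side is false.

(←) Assume the antecedent. If u is true, ¬t → (u ∨ (¬u & ¬q)) reduces to true regardless of the other variables. If u is false, the antecedent forces (u = F, q = F, t = T) or (u = F, q = T, t = T), and ¬t → (u ∨ (¬u & ¬q)) holds there. Either way ¬t → (u ∨ (¬u & ¬q)) holds.

Only the reverse direction holds.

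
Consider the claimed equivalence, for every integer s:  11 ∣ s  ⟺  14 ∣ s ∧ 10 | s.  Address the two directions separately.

(⇒) fails and (⇐) fails.

Forward direction. This fails: take s = 11. Certainly 11 ∣ 11, but 14 ∤ 11.

Converse. This fails: take s = 70. Both 14 ∣ 70 and 10 ∣ 70, yet 70 is not a multiple of 11 (since 70 = 6·11 + 4), so 11 ∤ 70.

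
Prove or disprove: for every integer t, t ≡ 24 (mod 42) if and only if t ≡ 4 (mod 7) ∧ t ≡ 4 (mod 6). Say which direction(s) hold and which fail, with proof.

Neither implication holds.

(⇒) This fails: t = 24 gives 24 ≡ 24 (mod 42) but 24 ≡ 3 (mod 7), so the conjunction on the right does not hold.

(⇐) This fails: t = 4 satisfies both congruences on the right (4 ≡ 4 mod 7 and 4 ≡ 4 mod 6) yet 4 ≡ 4 (mod 42), not 24.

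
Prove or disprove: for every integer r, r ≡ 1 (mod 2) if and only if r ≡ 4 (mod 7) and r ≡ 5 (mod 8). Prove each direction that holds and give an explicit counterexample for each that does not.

Only the converse holds.

(⟹) This fails: r = 1 gives 1 ≡ 1 (mod 2) but 1 ≡ 1 (mod 7), so the conjunction on the right does not hold.

(⟸) Conversely, if r ≡ 4 (mod 7) and r ≡ 5 (mod 8), then by the Chinese remainder theorem r ≡ 53 (mod 56). Since 53 ≡ 1 (mod 2) and 2 ∣ 56, we get r ≡ 1 (mod 2).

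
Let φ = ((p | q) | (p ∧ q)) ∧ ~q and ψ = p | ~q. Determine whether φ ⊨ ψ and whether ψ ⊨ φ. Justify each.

(→) Assume the antecedent. If p is true, p | ~q reduces to true regardless of the other variables. If p is false, the antecedent cannot hold. Either way p | ~q holds.

(←) This fails. Under p = F, q = F, the left side is false but the right side is true.

The forward direction holds; the converse fails.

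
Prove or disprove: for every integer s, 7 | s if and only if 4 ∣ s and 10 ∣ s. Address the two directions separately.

(⇒) fails and (⇐) fails.

(⟹) This fails: take s = 7. Certainly 7 ∣ 7, but 4 ∤ 7.

(⟸) This fails: take s = 20. Both 4 ∣ 20 and 10 ∣ 20, yet 20 is not a multiple of 7 (since 20 = 2·7 + 6), so 7 ∤ 20.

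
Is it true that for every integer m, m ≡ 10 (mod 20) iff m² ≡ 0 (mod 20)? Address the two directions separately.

(→) Suppose m ≡ 10 (mod 20). Write m = 20j + 10. Then (20j + 10)² = 400j² + 400j + 100 = 20(20j² + 20j + 5) + 0, so m² ≡ 0 (mod 20).

(←) This fails: take m = 0. Then 0² = 0 ≡ 0 (mod 20), yet 0 ≡ 0 (mod 20), not 10.

Not equivalent: only (⇒) holds.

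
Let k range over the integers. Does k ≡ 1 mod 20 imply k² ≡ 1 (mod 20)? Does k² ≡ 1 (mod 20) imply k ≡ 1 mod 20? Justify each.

(⇐) This fails: take k = 9. Then 9² = 81 ≡ 1 (mod 20), yet 9 ≡ 9 (mod 20), not 1.

(⇒) Suppose k ≡ 1 mod 20. Write k = 20j + 1. Then (20j + 1)² = 400j² + 40j + 1 = 20(20j² + 2j) + 1, so k² ≡ 1 (mod 20).

Only the forward direction holds.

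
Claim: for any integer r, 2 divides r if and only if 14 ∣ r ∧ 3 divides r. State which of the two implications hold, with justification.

(→) This fails: take r = 2. Certainly 2 ∣ 2, but 14 ∤ 2.

(←) Suppose 14 ∣ r and 3 ∣ r. Any common multiple of 14 and 3 is a multiple of their lcm; here gcd(14, 3) = 1, so lcm(14, 3) = 14·3 = 42, so 42 ∣ r. Since 2 ∣ 42, it follows that 2 ∣ r.

Only the converse holds.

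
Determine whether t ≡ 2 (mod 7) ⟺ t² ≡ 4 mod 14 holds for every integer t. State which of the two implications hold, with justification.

Both directions fail.

Forward direction. This fails: take t = 9. Then 9 ≡ 2 (mod 7), but 9² = 81 ≡ 11 (mod 14), not 4.

Converse. This fails: take t = 12. Then 12² = 144 ≡ 4 (mod 14), yet 12 ≡ 5 (mod 7), not 2.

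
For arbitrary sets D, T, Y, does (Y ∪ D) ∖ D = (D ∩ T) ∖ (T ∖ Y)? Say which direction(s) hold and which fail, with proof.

(⊆) fails and (⊇) fails.

Forward inclusion. This inclusion fails. Take D = ∅, T = ∅, Y = {1}; then 1 ∈ (Y ∪ D) ∖ D but 1 ∉ (D ∩ T) ∖ (T ∖ Y).

Reverse inclusion. This inclusion fails. Take D = {1}, T = {1}, Y = {1}; then 1 ∈ (D ∩ T) ∖ (T ∖ Y) but 1 ∉ (Y ∪ D) ∖ D.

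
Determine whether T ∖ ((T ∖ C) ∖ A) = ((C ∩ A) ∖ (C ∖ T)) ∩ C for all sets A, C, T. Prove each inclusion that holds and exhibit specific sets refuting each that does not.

(⊇) Let x ∈ ((C ∩ A) ∖ (C ∖ T)) ∩ C. Then x ∈ A ∩ C ∩ T, from which x ∈ T ∖ ((T ∖ C) ∖ A).

(⊆) This inclusion fails. Take A = {1}, C = ∅, T = {1}; then 1 ∈ T ∖ ((T ∖ C) ∖ A) but 1 ∉ ((C ∩ A) ∖ (C ∖ T)) ∩ C.

(⊆) fails; (⊇) holds.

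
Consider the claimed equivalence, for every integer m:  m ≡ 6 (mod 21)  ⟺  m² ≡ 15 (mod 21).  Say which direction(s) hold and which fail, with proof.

(⟹) Suppose m ≡ 6 (mod 21). Write m = 21j + 6. Then (21j + 6)² = 441j² + 252j + 36 = 21(21j² + 12j + 1) + 15, so m² ≡ 15 (mod 21).

(⟸) This fails: take m = 15. Then 15² = 225 ≡ 15 (mod 21), yet 15 ≡ 15 (mod 21), not 6.

The forward direction holds; the converse fails.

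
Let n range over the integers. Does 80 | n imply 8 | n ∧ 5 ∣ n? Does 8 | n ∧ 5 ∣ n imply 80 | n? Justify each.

Only the forward direction holds.

[⇐] This fails: take n = 40. Both 8 ∣ 40 and 5 ∣ 40, yet 40 is not a multiple of 80 (since 40 = 0·80 + 40), so 80 ∤ 40.

[⇒] If 80 ∣ n, write n = 80q. Since 80 = 10·8, n = 8·(10q), so 8 ∣ n; and since 80 = 16·5, n = 5·(16q), so 5 ∣ n.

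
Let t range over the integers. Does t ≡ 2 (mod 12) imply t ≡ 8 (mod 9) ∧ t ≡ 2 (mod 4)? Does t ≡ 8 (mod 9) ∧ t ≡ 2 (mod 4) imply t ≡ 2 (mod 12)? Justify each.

Not equivalent: only (⇐) holds.

(⟹) This fails: t = 2 gives 2 ≡ 2 (mod 12) but 2 ≡ 2 (mod 9), so the conjunction on the right does not hold.

(⟸) Conversely, if t ≡ 8 (mod 9) and t ≡ 2 (mod 4), then by the Chinese remainder theorem t ≡ 26 (mod 36). Since 26 ≡ 2 (mod 12) and 12 ∣ 36, we get t ≡ 2 (mod 12).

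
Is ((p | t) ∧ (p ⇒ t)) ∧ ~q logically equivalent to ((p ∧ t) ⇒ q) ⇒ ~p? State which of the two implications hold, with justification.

(→) Assume the antecedent. If p is true, the antecedent forces (p = T, t = T, q = F), and ((p ∧ t) ⇒ q) ⇒ ~p holds there. If p is false, ((p ∧ t) ⇒ q) ⇒ ~p reduces to true regardless of the other variables. Either way ((p ∧ t) ⇒ q) ⇒ ~p holds.

(←) This fails. Under p = F, t = F, q = F, the left side is false but the right side is true.

Only the forward direction holds.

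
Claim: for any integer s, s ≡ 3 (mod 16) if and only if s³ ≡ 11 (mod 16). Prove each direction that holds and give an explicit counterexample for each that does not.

Both directions hold; the statement is true.

Forward direction. Suppose s ≡ 3 (mod 16). Write s = 16j + 3. Then (16j + 3)³ = 4096j³ + 2304j² + 432j + 27 = 16(256j³ + 144j² + 27j + 1) + 11, so s³ ≡ 11 (mod 16).

Converse. Suppose s³ ≡ 11 (mod 16). The only residue r in {0, …, 15} with r³ ≡ 11 (mod 16) is r = 3, so s ≡ 3 (mod 16).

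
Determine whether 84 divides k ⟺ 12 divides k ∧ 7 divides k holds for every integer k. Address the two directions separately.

Equivalent; both directions hold.

[⇐] Suppose 12 ∣ k and 7 ∣ k. Any common multiple of 12 and 7 is a multiple of their lcm; here gcd(12, 7) = 1, so lcm(12, 7) = 12·7 = 84, so 84 ∣ k.

[⇒] If 84 ∣ k, write k = 84q. Since 84 = 7·12, k = 12·(7q), so 12 ∣ k; and since 84 = 12·7, k = 7·(12q), so 7 ∣ k.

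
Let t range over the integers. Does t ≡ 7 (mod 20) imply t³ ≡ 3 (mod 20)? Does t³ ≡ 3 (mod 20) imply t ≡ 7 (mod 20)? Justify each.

(⇐) Suppose t³ ≡ 3 (mod 20). The only residue r in {0, …, 19} with r³ ≡ 3 (mod 20) is r = 7, so t ≡ 7 (mod 20).

(⇒) Suppose t ≡ 7 (mod 20). Write t = 20j + 7. Then (20j + 7)³ = 8000j³ + 8400j² + 2940j + 343 = 20(400j³ + 420j² + 147j + 17) + 3, so t³ ≡ 3 (mod 20).

Both directions hold; the statement is true.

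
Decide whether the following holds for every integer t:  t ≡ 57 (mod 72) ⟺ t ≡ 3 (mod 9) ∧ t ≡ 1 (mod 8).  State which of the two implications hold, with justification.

Equivalent; both directions hold.

Forward direction. Suppose t ≡ 57 (mod 72); write t = 72j + 57. Since 9 ∣ 72, reducing mod 9 gives t ≡ 57 ≡ 3 (mod 9); since 8 ∣ 72, reducing mod 8 gives t ≡ 57 ≡ 1 (mod 8).

Converse. If t ≡ 3 (mod 9) and t ≡ 1 (mod 8), then by the Chinese remainder theorem t ≡ 57 (mod 72). This is exactly t ≡ 57 (mod 72).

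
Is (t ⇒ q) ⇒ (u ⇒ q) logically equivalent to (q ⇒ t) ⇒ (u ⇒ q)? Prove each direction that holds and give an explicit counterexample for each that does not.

(→) This fails. Under q = F, u = T, t = T, the left side is true but the right side is false.

(←) Assume the antecedent. If q is true, (t ⇒ q) ⇒ (u ⇒ q) reduces to true regardless of the other variables. If q is false, the antecedent forces (q = F, u = F, t = F) or (q = F, u = F, t = T), and (t ⇒ q) ⇒ (u ⇒ q) holds there. Either way (t ⇒ q) ⇒ (u ⇒ q) holds.

The forward direction fails; the converse holds.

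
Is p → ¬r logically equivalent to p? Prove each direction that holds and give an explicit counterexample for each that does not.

Both directions fail.

(→) This fails. Under r = F, p = F, the left side is true but the right side is false.

(←) This fails. Under r = T, p = T, the left side is false but the right side is true.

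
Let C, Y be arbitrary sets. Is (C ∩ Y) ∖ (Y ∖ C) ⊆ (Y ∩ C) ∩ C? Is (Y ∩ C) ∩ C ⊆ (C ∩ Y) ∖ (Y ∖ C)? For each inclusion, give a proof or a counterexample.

Both inclusions hold; the sets are equal.

(⟹) Let x ∈ (C ∩ Y) ∖ (Y ∖ C). Then x ∈ C ∩ Y, from which x ∈ (Y ∩ C) ∩ C.

(⟸) Let x ∈ (Y ∩ C) ∩ C. Then x ∈ C ∩ Y, from which x ∈ (C ∩ Y) ∖ (Y ∖ C).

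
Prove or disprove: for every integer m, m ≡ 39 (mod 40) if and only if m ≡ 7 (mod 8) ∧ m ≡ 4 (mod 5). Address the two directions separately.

(←) If m ≡ 7 (mod 8) and m ≡ 4 (mod 5), then by the Chinese remainder theorem m ≡ 39 (mod 40). This is exactly m ≡ 39 (mod 40).

(→) Suppose m ≡ 39 (mod 40); write m = 40j + 39. Since 8 ∣ 40, reducing mod 8 gives m ≡ 39 ≡ 7 (mod 8); since 5 ∣ 40, reducing mod 5 gives m ≡ 39 ≡ 4 (mod 5).

Both implications hold.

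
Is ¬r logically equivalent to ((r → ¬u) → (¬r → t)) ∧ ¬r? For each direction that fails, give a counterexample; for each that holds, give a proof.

(⇒) This fails. Under r = F, u = F, t = F, the left side is true but the right side is false.

(⇐) Assume the antecedent. If r is true, the antecedent cannot hold. If r is false, ¬r reduces to true regardless of the other variables. Either way ¬r holds.

(⇒) fails; (⇐) holds.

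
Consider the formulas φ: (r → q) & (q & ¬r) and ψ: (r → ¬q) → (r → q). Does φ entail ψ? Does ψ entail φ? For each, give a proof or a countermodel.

The forward direction holds; the converse fails.

Forward direction. Assume the antecedent. If q is true, (r → ¬q) → (r → q) reduces to true regardless of the other variables. If q is false, the antecedent cannot hold. Either way (r → ¬q) → (r → q) holds.

Converse. This fails. Under q = F, r = F, the left side is false but the right side is true.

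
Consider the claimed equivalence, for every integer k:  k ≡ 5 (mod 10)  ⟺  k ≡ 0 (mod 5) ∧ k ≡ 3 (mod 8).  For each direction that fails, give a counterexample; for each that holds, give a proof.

Only the reverse direction holds.

[⇒] This fails: k = 25 gives 25 ≡ 5 (mod 10) but 25 ≡ 1 (mod 8), so the conjunction on the right does not hold.

[⇐] Conversely, if k ≡ 0 (mod 5) and k ≡ 3 (mod 8), then by the Chinese remainder theorem k ≡ 35 (mod 40). Since 35 ≡ 5 (mod 10) and 10 ∣ 40, we get k ≡ 5 (mod 10).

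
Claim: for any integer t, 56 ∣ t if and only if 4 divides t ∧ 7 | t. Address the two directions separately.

The forward direction holds; the converse fails.

(⟹) If 56 ∣ t, write t = 56q. Since 56 = 14·4, t = 4·(14q), so 4 ∣ t; and since 56 = 8·7, t = 7·(8q), so 7 ∣ t.

(⟸) This fails: take t = 28. Both 4 ∣ 28 and 7 ∣ 28, yet 28 is not a multiple of 56 (since 28 = 0·56 + 28), so 56 ∤ 28.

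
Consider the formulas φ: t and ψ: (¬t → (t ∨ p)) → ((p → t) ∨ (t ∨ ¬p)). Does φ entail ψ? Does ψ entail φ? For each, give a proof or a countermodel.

Only the forward implication holds.

(→) Assume the antecedent. If t is true, the consequent reduces to true regardless of the other variables. If t is false, the antecedent cannot hold. Either way the consequent holds.

(←) This fails. Under t = F, p = F, the left side is false but the right side is true.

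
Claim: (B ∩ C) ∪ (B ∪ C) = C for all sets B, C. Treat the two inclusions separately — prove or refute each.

Forward inclusion. This inclusion fails. Take B = {1}, C = ∅; then 1 ∈ (B ∩ C) ∪ (B ∪ C) but 1 ∉ C.

Reverse inclusion. Let x ∈ C. Then either x ∈ C and x ∉ B; or x ∈ B ∩ C. In each case x ∈ (B ∩ C) ∪ (B ∪ C), so C ⊆ (B ∩ C) ∪ (B ∪ C).

Only the reverse inclusion holds.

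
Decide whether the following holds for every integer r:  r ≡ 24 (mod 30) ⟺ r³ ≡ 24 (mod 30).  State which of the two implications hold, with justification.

(⇐) Suppose r³ ≡ 24 (mod 30). The only residue r in {0, …, 29} with r³ ≡ 24 (mod 30) is r = 24, so r ≡ 24 (mod 30).

(⇒) Suppose r ≡ 24 (mod 30). Write r = 30j + 24. Then (30j + 24)³ = 27000j³ + 64800j² + 51840j + 13824 = 30(900j³ + 2160j² + 1728j + 460) + 24, so r³ ≡ 24 (mod 30).

Equivalent; both directions hold.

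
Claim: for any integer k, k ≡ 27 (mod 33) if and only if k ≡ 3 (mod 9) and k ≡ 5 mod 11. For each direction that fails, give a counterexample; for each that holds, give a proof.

(→) This fails: k = 27 gives 27 ≡ 27 (mod 33) but 27 ≡ 0 (mod 9), so the conjunction on the right does not hold.

(←) Conversely, if k ≡ 3 (mod 9) and k ≡ 5 (mod 11), then by the Chinese remainder theorem k ≡ 93 (mod 99). Since 93 ≡ 27 (mod 33) and 33 ∣ 99, we get k ≡ 27 (mod 33).

Not equivalent: only (⇐) holds.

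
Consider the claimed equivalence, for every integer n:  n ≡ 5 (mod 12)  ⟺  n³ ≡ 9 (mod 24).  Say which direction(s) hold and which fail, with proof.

(⇒) This fails: take n = 5. Then 5 ≡ 5 (mod 12), but 5³ = 125 ≡ 5 (mod 24), not 9.

(⇐) This fails: take n = 9. Then 9³ = 729 ≡ 9 (mod 24), yet 9 ≡ 9 (mod 12), not 5.

(⇒) fails and (⇐) fails.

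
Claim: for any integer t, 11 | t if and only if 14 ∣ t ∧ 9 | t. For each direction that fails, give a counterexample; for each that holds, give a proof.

(⇒) fails and (⇐) fails.

(⇒) This fails: take t = 11. Certainly 11 ∣ 11, but 14 ∤ 11.

(⇐) This fails: take t = 126. Both 14 ∣ 126 and 9 ∣ 126, yet 126 is not a multiple of 11 (since 126 = 11·11 + 5), so 11 ∤ 126.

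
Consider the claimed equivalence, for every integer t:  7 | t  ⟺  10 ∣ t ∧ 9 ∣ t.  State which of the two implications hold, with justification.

[⇒] This fails: take t = 7. Certainly 7 ∣ 7, but 10 ∤ 7.

[⇐] This fails: take t = 90. Both 10 ∣ 90 and 9 ∣ 90, yet 90 is not a multiple of 7 (since 90 = 12·7 + 6), so 7 ∤ 90.

Neither implication holds.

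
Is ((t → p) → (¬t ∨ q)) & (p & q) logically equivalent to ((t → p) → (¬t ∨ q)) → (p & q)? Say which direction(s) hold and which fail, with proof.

(⇒) holds; (⇐) fails.

(⟹) Assume the antecedent. If p is true, the antecedent forces (p = T, q = T, t = F) or (p = T, q = T, t = T), and ((t → p) → (¬t ∨ q)) → (p & q) holds there. If p is false, the antecedent cannot hold. Either way ((t → p) → (¬t ∨ q)) → (p & q) holds.

(⟸) This fails. Under p = T, q = F, t = T, the left side is false but the right side is true.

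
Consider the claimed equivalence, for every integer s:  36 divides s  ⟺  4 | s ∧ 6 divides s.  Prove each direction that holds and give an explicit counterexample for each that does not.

(⇒) If 36 ∣ s, write s = 36q. Since 36 = 9·4, s = 4·(9q), so 4 ∣ s; and since 36 = 6·6, s = 6·(6q), so 6 ∣ s.

(⇐) This fails: take s = 12. Both 4 ∣ 12 and 6 ∣ 12, yet 12 is not a multiple of 36 (since 12 = 0·36 + 12), so 36 ∤ 12.

Only the forward direction holds.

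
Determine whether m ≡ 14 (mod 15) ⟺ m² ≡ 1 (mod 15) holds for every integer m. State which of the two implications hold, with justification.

The forward direction holds; the converse fails.

Converse. This fails: take m = 1. Then 1² = 1 ≡ 1 (mod 15), yet 1 ≡ 1 (mod 15), not 14.

Forward direction. Suppose m ≡ 14 (mod 15). Write m = 15j + 14. Then (15j + 14)² = 225j² + 420j + 196 = 15(15j² + 28j + 13) + 1, so m² ≡ 1 (mod 15).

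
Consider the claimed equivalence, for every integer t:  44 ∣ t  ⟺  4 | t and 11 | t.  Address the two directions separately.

Equivalent; both directions hold.

(←) Suppose 4 ∣ t and 11 ∣ t. Any common multiple of 4 and 11 is a multiple of their lcm; here gcd(4, 11) = 1, so lcm(4, 11) = 4·11 = 44, so 44 ∣ t.

(→) If 44 ∣ t, write t = 44q. Since 44 = 11·4, t = 4·(11q), so 4 ∣ t; and since 44 = 4·11, t = 11·(4q), so 11 ∣ t.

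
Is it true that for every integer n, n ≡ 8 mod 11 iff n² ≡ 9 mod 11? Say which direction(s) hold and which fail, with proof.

The forward direction holds; the converse fails.

[⇒] Suppose n ≡ 8 mod 11. Write n = 11j + 8. Then (11j + 8)² = 121j² + 176j + 64 = 11(11j² + 16j + 5) + 9, so n² ≡ 9 (mod 11).

[⇐] This fails: take n = 3. Then 3² = 9 ≡ 9 (mod 11), yet 3 ≡ 3 (mod 11), not 8.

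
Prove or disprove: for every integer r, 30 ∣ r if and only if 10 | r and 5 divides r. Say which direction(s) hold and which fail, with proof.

Only the forward implication holds.

Forward direction. If 30 ∣ r, write r = 30q. Since 30 = 3·10, r = 10·(3q), so 10 ∣ r; and since 30 = 6·5, r = 5·(6q), so 5 ∣ r.

Converse. This fails: take r = 10. Both 10 ∣ 10 and 5 ∣ 10, yet 10 is not a multiple of 30 (since 10 = 0·30 + 10), so 30 ∤ 10.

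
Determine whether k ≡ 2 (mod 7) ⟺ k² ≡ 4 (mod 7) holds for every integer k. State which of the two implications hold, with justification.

(⟹) Suppose k ≡ 2 (mod 7). Write k = 7j + 2. Then (7j + 2)² = 49j² + 28j + 4 = 7(7j² + 4j) + 4, so k² ≡ 4 (mod 7).

(⟸) This fails: take k = 5. Then 5² = 25 ≡ 4 (mod 7), yet 5 ≡ 5 (mod 7), not 2.

Only the forward implication holds.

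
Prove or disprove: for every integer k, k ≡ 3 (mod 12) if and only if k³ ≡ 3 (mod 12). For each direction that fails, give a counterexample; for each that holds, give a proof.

Both directions hold.

Forward direction. Suppose k ≡ 3 (mod 12). Write k = 12j + 3. Then (12j + 3)³ = 1728j³ + 1296j² + 324j + 27 = 12(144j³ + 108j² + 27j + 2) + 3, so k³ ≡ 3 (mod 12).

Converse. Suppose k³ ≡ 3 (mod 12). The only residue r in {0, …, 11} with r³ ≡ 3 (mod 12) is r = 3, so k ≡ 3 (mod 12).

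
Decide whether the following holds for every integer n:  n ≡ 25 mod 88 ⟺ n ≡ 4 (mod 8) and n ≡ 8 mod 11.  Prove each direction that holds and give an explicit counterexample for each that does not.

[⇒] This fails: n = 25 gives 25 ≡ 25 (mod 88) but 25 ≡ 1 (mod 8), so the conjunction on the right does not hold.

[⇐] This fails: n = 52 satisfies both congruences on the right (52 ≡ 4 mod 8 and 52 ≡ 8 mod 11) yet 52 ≡ 52 (mod 88), not 25.

Both directions fail.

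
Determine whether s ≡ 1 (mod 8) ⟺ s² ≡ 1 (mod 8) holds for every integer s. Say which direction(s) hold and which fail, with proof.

(→) Suppose s ≡ 1 (mod 8). Write s = 8j + 1. Then (8j + 1)² = 64j² + 16j + 1 = 8(8j² + 2j) + 1, so s² ≡ 1 (mod 8).

(←) This fails: take s = 3. Then 3² = 9 ≡ 1 (mod 8), yet 3 ≡ 3 (mod 8), not 1.

Only the forward direction holds.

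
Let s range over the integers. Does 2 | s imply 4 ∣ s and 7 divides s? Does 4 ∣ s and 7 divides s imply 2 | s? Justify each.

Only the converse holds.

Forward direction. This fails: take s = 2. Certainly 2 ∣ 2, but 4 ∤ 2.

Converse. Suppose 4 ∣ s and 7 ∣ s. Any common multiple of 4 and 7 is a multiple of their lcm; here gcd(4, 7) = 1, so lcm(4, 7) = 4·7 = 28, so 28 ∣ s. Since 2 ∣ 28, it follows that 2 ∣ s.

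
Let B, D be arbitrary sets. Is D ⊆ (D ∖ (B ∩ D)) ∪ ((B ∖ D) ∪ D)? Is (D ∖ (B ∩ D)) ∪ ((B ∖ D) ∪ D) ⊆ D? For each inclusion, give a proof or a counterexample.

The sets are not equal: only the forward inclusion holds.

(⟹) Let x ∈ D. Then either x ∈ D and x ∉ B; or x ∈ B ∩ D. In each case x ∈ (D ∖ (B ∩ D)) ∪ ((B ∖ D) ∪ D), so D ⊆ (D ∖ (B ∩ D)) ∪ ((B ∖ D) ∪ D).

(⟸) This inclusion fails. Take B = {1}, D = ∅; then 1 ∈ (D ∖ (B ∩ D)) ∪ ((B ∖ D) ∪ D) but 1 ∉ D.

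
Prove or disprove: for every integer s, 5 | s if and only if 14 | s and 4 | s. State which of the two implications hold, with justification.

(⇒) This fails: take s = 5. Certainly 5 ∣ 5, but 14 ∤ 5.

(⇐) This fails: take s = 28. Both 14 ∣ 28 and 4 ∣ 28, yet 28 is not a multiple of 5 (since 28 = 5·5 + 3), so 5 ∤ 28.

(⇒) fails and (⇐) fails.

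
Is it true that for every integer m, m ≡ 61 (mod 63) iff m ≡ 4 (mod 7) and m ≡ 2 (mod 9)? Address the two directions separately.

Neither implication holds.

(→) This fails: m = 61 gives 61 ≡ 61 (mod 63) but 61 ≡ 5 (mod 7), so the conjunction on the right does not hold.

(←) This fails: m = 11 satisfies both congruences on the right (11 ≡ 4 mod 7 and 11 ≡ 2 mod 9) yet 11 ≡ 11 (mod 63), not 61.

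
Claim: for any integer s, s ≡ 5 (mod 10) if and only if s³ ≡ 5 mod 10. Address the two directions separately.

Both implications hold.

Converse. Suppose s³ ≡ 5 (mod 10). The only residue r in {0, …, 9} with r³ ≡ 5 (mod 10) is r = 5, so s ≡ 5 (mod 10).

Forward direction. Suppose s ≡ 5 (mod 10). Write s = 10j + 5. Then (10j + 5)³ = 1000j³ + 1500j² + 750j + 125 = 10(100j³ + 150j² + 75j + 12) + 5, so s³ ≡ 5 (mod 10).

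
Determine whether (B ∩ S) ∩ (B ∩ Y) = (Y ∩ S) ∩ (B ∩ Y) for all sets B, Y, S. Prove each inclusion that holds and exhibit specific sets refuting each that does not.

Both inclusions hold.

(⟹) Let x ∈ (B ∩ S) ∩ (B ∩ Y). Then x ∈ B ∩ Y ∩ S, from which x ∈ (Y ∩ S) ∩ (B ∩ Y).

(⟸) Let x ∈ (Y ∩ S) ∩ (B ∩ Y). Then x ∈ B ∩ Y ∩ S, from which x ∈ (B ∩ S) ∩ (B ∩ Y).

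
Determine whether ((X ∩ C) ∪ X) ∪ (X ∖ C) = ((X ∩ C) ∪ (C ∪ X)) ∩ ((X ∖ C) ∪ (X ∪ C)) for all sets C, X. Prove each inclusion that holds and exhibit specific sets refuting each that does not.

(⟹) Let x ∈ ((X ∩ C) ∪ X) ∪ (X ∖ C). Then either x ∈ X and x ∉ C; or x ∈ C ∩ X. In each case x ∈ ((X ∩ C) ∪ (C ∪ X)) ∩ ((X ∖ C) ∪ (X ∪ C)), so ((X ∩ C) ∪ X) ∪ (X ∖ C) ⊆ ((X ∩ C) ∪ (C ∪ X)) ∩ ((X ∖ C) ∪ (X ∪ C)).

(⟸) This inclusion fails. Take C = {1}, X = ∅; then 1 ∈ ((X ∩ C) ∪ (C ∪ X)) ∩ ((X ∖ C) ∪ (X ∪ C)) but 1 ∉ ((X ∩ C) ∪ X) ∪ (X ∖ C).

The sets are not equal: only the forward inclusion holds.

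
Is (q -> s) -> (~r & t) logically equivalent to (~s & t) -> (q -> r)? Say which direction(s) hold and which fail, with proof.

Neither implication holds.

[⇒] This fails. Under q = T, s = F, t = T, r = F, the left side is true but the right side is false.

[⇐] This fails. Under q = F, s = F, t = F, r = F, the left side is false but the right side is true.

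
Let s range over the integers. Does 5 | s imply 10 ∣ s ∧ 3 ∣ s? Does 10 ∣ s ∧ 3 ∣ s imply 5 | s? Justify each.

(→) This fails: take s = 5. Certainly 5 ∣ 5, but 10 ∤ 5.

(←) Suppose 10 ∣ s and 3 ∣ s. Any common multiple of 10 and 3 is a multiple of their lcm; here gcd(10, 3) = 1, so lcm(10, 3) = 10·3 = 30, so 30 ∣ s. Since 5 ∣ 30, it follows that 5 ∣ s.

The forward direction fails; the converse holds.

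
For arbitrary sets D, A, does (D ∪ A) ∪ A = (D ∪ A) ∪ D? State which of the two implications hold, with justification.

Both inclusions hold.

(⊆) Let x ∈ (D ∪ A) ∪ A. Then either x ∈ D and x ∉ A; or x ∈ A and x ∉ D; or x ∈ D ∩ A. In each case x ∈ (D ∪ A) ∪ D, so (D ∪ A) ∪ A ⊆ (D ∪ A) ∪ D.

(⊇) Let x ∈ (D ∪ A) ∪ D. Then either x ∈ D and x ∉ A; or x ∈ A and x ∉ D; or x ∈ D ∩ A. In each case x ∈ (D ∪ A) ∪ A, so (D ∪ A) ∪ D ⊆ (D ∪ A) ∪ A.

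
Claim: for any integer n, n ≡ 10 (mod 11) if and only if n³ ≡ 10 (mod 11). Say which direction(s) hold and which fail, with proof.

Forward direction. Suppose n ≡ 10 (mod 11). Write n = 11j + 10. Then (11j + 10)³ = 1331j³ + 3630j² + 3300j + 1000 = 11(121j³ + 330j² + 300j + 90) + 10, so n³ ≡ 10 (mod 11).

Converse. For the converse, argue contrapositively. If n ≢ 10 (mod 11), then n is congruent to one of 0, 1, 2, 3, 4, 5, 6, 7, 8, 9 modulo 11, and these give n³ ≡ 0, 1, 8, 5, 9, 4, 7, 2, 6, 3 respectively — never 10.

The biconditional holds.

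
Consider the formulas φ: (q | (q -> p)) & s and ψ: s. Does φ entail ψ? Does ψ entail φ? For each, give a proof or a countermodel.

The biconditional holds.

[⇐] Assume the antecedent. If p is true, the antecedent forces (p = T, q = F, s = T) or (p = T, q = T, s = T), and (q | (q -> p)) & s holds there. If p is false, the antecedent forces (p = F, q = F, s = T) or (p = F, q = T, s = T), and (q | (q -> p)) & s holds there. Either way (q | (q -> p)) & s holds.

[⇒] Assume the antecedent. If p is true, the antecedent forces (p = T, q = F, s = T) or (p = T, q = T, s = T), and s holds there. If p is false, the antecedent forces (p = F, q = F, s = T) or (p = F, q = T, s = T), and s holds there. Either way s holds.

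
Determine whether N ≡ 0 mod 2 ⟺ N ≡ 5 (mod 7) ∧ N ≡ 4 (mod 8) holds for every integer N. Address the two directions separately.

Only the reverse direction holds.

(⟹) This fails: N = 0 gives 0 ≡ 0 (mod 2) but 0 ≡ 0 (mod 7), so the conjunction on the right does not hold.

(⟸) Conversely, if N ≡ 5 (mod 7) and N ≡ 4 (mod 8), then by the Chinese remainder theorem N ≡ 12 (mod 56). Since 12 ≡ 0 (mod 2) and 2 ∣ 56, we get N ≡ 0 (mod 2).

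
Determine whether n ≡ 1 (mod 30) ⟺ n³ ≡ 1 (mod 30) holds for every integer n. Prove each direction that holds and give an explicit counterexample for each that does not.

[⇐] Suppose n³ ≡ 1 (mod 30). The only residue r in {0, …, 29} with r³ ≡ 1 (mod 30) is r = 1, so n ≡ 1 (mod 30).

[⇒] Suppose n ≡ 1 (mod 30). Write n = 30j + 1. Then (30j + 1)³ = 27000j³ + 2700j² + 90j + 1 = 30(900j³ + 90j² + 3j) + 1, so n³ ≡ 1 (mod 30).

Both implications hold.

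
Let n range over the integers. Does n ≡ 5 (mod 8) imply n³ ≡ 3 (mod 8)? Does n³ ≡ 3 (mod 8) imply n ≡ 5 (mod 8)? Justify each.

(⇒) This fails: take n = 5. Then 5 ≡ 5 (mod 8), but 5³ = 125 ≡ 5 (mod 8), not 3.

(⇐) This fails: take n = 3. Then 3³ = 27 ≡ 3 (mod 8), yet 3 ≡ 3 (mod 8), not 5.

(⇒) fails and (⇐) fails.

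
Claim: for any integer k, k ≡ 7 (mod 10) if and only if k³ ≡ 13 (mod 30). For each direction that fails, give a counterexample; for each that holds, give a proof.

Forward direction. This fails: take k = 17. Then 17 ≡ 7 (mod 10), but 17³ = 4913 ≡ 23 (mod 30), not 13.

Converse. The residues r modulo 30 with r³ ≡ 13 (mod 30) are exactly {7}, and each is ≡ 7 (mod 10).

Not equivalent: only (⇐) holds.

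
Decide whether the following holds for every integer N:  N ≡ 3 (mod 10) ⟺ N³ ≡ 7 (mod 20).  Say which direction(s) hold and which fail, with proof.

[⇐] The residues r modulo 20 with r³ ≡ 7 (mod 20) are exactly {3}, and each is ≡ 3 (mod 10).

[⇒] This fails: take N = 13. Then 13 ≡ 3 (mod 10), but 13³ = 2197 ≡ 17 (mod 20), not 7.

The forward direction fails; the converse holds.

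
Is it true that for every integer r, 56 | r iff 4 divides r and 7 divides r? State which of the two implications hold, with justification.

(⇒) holds; (⇐) fails.

(⇒) If 56 ∣ r, write r = 56q. Since 56 = 14·4, r = 4·(14q), so 4 ∣ r; and since 56 = 8·7, r = 7·(8q), so 7 ∣ r.

(⇐) This fails: take r = 28. Both 4 ∣ 28 and 7 ∣ 28, yet 28 is not a multiple of 56 (since 28 = 0·56 + 28), so 56 ∤ 28.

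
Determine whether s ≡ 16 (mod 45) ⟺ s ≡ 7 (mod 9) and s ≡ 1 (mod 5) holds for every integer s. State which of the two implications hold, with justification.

Converse. If s ≡ 7 (mod 9) and s ≡ 1 (mod 5), then by the Chinese remainder theorem s ≡ 16 (mod 45). This is exactly s ≡ 16 (mod 45).

Forward direction. Suppose s ≡ 16 (mod 45); write s = 45j + 16. Since 9 ∣ 45, reducing mod 9 gives s ≡ 16 ≡ 7 (mod 9); since 5 ∣ 45, reducing mod 5 gives s ≡ 16 ≡ 1 (mod 5).

Both directions hold.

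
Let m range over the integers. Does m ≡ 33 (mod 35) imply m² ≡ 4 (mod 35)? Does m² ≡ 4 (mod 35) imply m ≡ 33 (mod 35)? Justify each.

(⇒) Suppose m ≡ 33 (mod 35). Write m = 35j + 33. Then (35j + 33)² = 1225j² + 2310j + 1089 = 35(35j² + 66j + 31) + 4, so m² ≡ 4 (mod 35).

(⇐) This fails: take m = 2. Then 2² = 4 ≡ 4 (mod 35), yet 2 ≡ 2 (mod 35), not 33.

(⇒) holds; (⇐) fails.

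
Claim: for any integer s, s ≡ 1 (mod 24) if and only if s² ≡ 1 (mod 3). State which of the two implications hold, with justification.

(→) Suppose s ≡ 1 (mod 24). Then s² ≡ 1² = 1 (mod 24), and since 3 ∣ 24, also s² ≡ 1 (mod 3).

(←) This fails: take s = 2. Then 2² = 4 ≡ 1 (mod 3), yet 2 ≡ 2 (mod 24), not 1.

The forward direction holds; the converse fails.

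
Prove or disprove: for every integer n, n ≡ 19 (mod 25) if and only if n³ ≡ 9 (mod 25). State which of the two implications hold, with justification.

Converse. Suppose n³ ≡ 9 (mod 25). The only residue r in {0, …, 24} with r³ ≡ 9 (mod 25) is r = 19, so n ≡ 19 (mod 25).

Forward direction. Suppose n ≡ 19 (mod 25). Write n = 25j + 19. Then (25j + 19)³ = 15625j³ + 35625j² + 27075j + 6859 = 25(625j³ + 1425j² + 1083j + 274) + 9, so n³ ≡ 9 (mod 25).

Equivalent; both directions hold.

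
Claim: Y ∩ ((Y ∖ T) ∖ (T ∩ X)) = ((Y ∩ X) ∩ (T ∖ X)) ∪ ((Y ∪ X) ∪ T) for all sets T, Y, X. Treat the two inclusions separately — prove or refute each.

(⟹) Let x ∈ Y ∩ ((Y ∖ T) ∖ (T ∩ X)). Then either x ∈ Y and x ∉ T, X; or x ∈ Y ∩ X and x ∉ T. In each case x ∈ ((Y ∩ X) ∩ (T ∖ X)) ∪ ((Y ∪ X) ∪ T), so Y ∩ ((Y ∖ T) ∖ (T ∩ X)) ⊆ ((Y ∩ X) ∩ (T ∖ X)) ∪ ((Y ∪ X) ∪ T).

(⟸) This inclusion fails. Take T = {1}, Y = ∅, X = ∅; then 1 ∈ ((Y ∩ X) ∩ (T ∖ X)) ∪ ((Y ∪ X) ∪ T) but 1 ∉ Y ∩ ((Y ∖ T) ∖ (T ∩ X)).

(⊆) holds; (⊇) fails.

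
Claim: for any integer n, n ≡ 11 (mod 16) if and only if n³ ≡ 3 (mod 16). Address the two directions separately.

Both directions hold; the statement is true.

(→) Suppose n ≡ 11 (mod 16). Write n = 16j + 11. Then (16j + 11)³ = 4096j³ + 8448j² + 5808j + 1331 = 16(256j³ + 528j² + 363j + 83) + 3, so n³ ≡ 3 (mod 16).

(←) Conversely, suppose n³ ≡ 3 (mod 16). The only residue r in {0, …, 15} with r³ ≡ 3 (mod 16) is r = 11, so n ≡ 11 (mod 16).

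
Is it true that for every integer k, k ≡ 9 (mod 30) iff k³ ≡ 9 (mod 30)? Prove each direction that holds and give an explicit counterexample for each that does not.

Both directions hold.

[⇐] Suppose k³ ≡ 9 (mod 30). The only residue r in {0, …, 29} with r³ ≡ 9 (mod 30) is r = 9, so k ≡ 9 (mod 30).

[⇒] Suppose k ≡ 9 (mod 30). Write k = 30j + 9. Then (30j + 9)³ = 27000j³ + 24300j² + 7290j + 729 = 30(900j³ + 810j² + 243j + 24) + 9, so k³ ≡ 9 (mod 30).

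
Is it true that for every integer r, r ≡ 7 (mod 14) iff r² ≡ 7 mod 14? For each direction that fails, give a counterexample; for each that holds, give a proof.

Both directions hold; the statement is true.

Forward direction. Suppose r ≡ 7 (mod 14). Write r = 14j + 7. Then (14j + 7)² = 196j² + 196j + 49 = 14(14j² + 14j + 3) + 7, so r² ≡ 7 (mod 14).

Converse. Suppose r² ≡ 7 (mod 14). The only residue r in {0, …, 13} with r² ≡ 7 (mod 14) is r = 7, so r ≡ 7 (mod 14).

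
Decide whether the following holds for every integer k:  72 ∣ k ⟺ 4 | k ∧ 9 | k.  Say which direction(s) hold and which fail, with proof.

[⇒] If 72 ∣ k, write k = 72q. Since 72 = 18·4, k = 4·(18q), so 4 ∣ k; and since 72 = 8·9, k = 9·(8q), so 9 ∣ k.

[⇐] This fails: take k = 36. Both 4 ∣ 36 and 9 ∣ 36, yet 36 is not a multiple of 72 (since 36 = 0·72 + 36), so 72 ∤ 36.

Not equivalent: only (⇒) holds.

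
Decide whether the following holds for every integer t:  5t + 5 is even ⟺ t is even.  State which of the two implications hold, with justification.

(⇒) fails and (⇐) fails.

[⇒] This fails: t = 1 gives 5t + 5 = 10, which is even, but 1 is odd, not even.

[⇐] This also fails: t = 6 is even, but 5t + 5 = 35 is odd, not even.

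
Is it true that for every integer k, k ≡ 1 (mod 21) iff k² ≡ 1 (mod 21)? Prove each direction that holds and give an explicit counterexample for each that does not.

(⟹) Suppose k ≡ 1 (mod 21). Write k = 21j + 1. Then (21j + 1)² = 441j² + 42j + 1 = 21(21j² + 2j) + 1, so k² ≡ 1 (mod 21).

(⟸) This fails: take k = 8. Then 8² = 64 ≡ 1 (mod 21), yet 8 ≡ 8 (mod 21), not 1.

Only the forward direction holds.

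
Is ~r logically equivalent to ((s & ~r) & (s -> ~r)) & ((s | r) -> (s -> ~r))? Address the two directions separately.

Only the converse holds.

(→) This fails. Under s = F, r = F, the left side is true but the right side is false.

(←) Assume the antecedent. If s is true, the antecedent forces (s = T, r = F), and ~r holds there. If s is false, the antecedent cannot hold. Either way ~r holds.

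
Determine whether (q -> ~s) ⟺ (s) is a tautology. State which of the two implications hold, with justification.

Neither implication holds.

(→) This fails. Under s = F, q = F, the left side is true but the right side is false.

(←) This fails. Under s = T, q = T, the left side is false but the right side is true.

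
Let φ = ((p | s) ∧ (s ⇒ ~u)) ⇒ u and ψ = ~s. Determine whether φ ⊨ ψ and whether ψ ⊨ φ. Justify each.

[⇒] This fails. Under u = T, s = T, p = F, the left side is true but the right side is false.

[⇐] This fails. Under u = F, s = F, p = T, the left side is false but the right side is true.

Both directions fail.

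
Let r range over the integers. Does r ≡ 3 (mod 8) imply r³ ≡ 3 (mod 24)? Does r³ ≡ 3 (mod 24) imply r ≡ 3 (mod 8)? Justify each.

Only the reverse direction holds.

(⇐) The residues r modulo 24 with r³ ≡ 3 (mod 24) are exactly {3}, and each is ≡ 3 (mod 8).

(⇒) This fails: take r = 11. Then 11 ≡ 3 (mod 8), but 11³ = 1331 ≡ 11 (mod 24), not 3.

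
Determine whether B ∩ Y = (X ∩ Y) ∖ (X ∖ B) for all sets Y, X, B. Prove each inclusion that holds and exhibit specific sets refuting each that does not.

The sets are not equal: only the reverse inclusion holds.

(⊆) This inclusion fails. Take Y = {1}, X = ∅, B = {1}; then 1 ∈ B ∩ Y but 1 ∉ (X ∩ Y) ∖ (X ∖ B).

(⊇) Let x ∈ (X ∩ Y) ∖ (X ∖ B). Then x ∈ Y ∩ X ∩ B, from which x ∈ B ∩ Y.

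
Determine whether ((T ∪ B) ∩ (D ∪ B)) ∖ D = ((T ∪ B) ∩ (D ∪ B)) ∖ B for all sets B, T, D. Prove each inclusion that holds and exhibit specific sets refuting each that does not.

Forward inclusion. This inclusion fails. Take B = {1}, T = ∅, D = ∅; then 1 ∈ ((T ∪ B) ∩ (D ∪ B)) ∖ D but 1 ∉ ((T ∪ B) ∩ (D ∪ B)) ∖ B.

Reverse inclusion. This inclusion fails. Take B = ∅, T = {1}, D = {1}; then 1 ∈ ((T ∪ B) ∩ (D ∪ B)) ∖ B but 1 ∉ ((T ∪ B) ∩ (D ∪ B)) ∖ D.

Both inclusions fail.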